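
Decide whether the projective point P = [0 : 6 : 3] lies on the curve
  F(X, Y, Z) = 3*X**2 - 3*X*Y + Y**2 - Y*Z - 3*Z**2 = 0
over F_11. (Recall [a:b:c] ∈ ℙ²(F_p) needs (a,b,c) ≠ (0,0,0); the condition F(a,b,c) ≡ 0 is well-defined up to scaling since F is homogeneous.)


F(0,6,3) ≡ 2 (mod 11); P is NOT on the curve.

Evaluate F(0, 6, 3) term-by-term (mod 11).
  3*X**2 ↦ 3·0·1·1 = 0
  -3*X*Y ↦ -3·0·6·1 = 0
  Y**2 ↦ 1·1·36·1 = 36
  -Y*Z ↦ -1·1·6·3 = -18
  -3*Z**2 ↦ -3·1·1·9 = -27
Sum: F(0, 6, 3) = (0) + (0) + (36) + (-18) + (-27) = -9.
Reducing mod 11: -9 ≡ 2 (mod 11).
Since F(a, b, c) ≡ 2 ≠ 0 (mod 11), P does NOT lie on the curve.


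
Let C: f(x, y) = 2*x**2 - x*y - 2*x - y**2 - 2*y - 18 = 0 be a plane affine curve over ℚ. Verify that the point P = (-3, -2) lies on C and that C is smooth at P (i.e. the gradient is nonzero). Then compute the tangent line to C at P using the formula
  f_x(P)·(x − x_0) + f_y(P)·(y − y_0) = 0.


Tangent line at P: -12*x + 5*y - 26 = 0.

Step 1: f(-3, -2) = 0, so P lies on C.
Step 2: partial derivatives
  f_x(x, y) = 4*x - y - 2, f_y(x, y) = -x - 2*y - 2.
  f_x(P) = -12, f_y(P) = 5 (gradient nonzero, so P is smooth).
Step 3: tangent line at P: -12·(x − -3) + 5·(y − -2) = 0.
Expanding: -12*x + 5*y - 26 = 0.


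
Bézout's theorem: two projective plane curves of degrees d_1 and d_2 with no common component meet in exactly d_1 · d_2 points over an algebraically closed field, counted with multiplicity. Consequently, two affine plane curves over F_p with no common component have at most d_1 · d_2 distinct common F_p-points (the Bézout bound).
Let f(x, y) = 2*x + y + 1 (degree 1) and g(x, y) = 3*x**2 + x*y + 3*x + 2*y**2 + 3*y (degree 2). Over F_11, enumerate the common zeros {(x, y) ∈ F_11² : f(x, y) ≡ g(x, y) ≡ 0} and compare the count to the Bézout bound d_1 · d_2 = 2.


Common zeros: ∅; count = 0; Bézout bound = 2.

deg(f) = 1, deg(g) = 2, so Bézout bound = 2.
Scan x ∈ F_11. For each x, list the y ∈ F_11 with f(x, y) ≡ 0 and those with g(x, y) ≡ 0 (mod 11); the common zeros in that column are the intersection.
  x = 0: f ≡ 0 at y ∈ {10}; g ≡ 0 at y ∈ {0, 4}; common: ∅.
  x = 1: f ≡ 0 at y ∈ {8}; g ≡ 0 at y ∈ {2, 7}; common: ∅.
  x = 2: f ≡ 0 at y ∈ {6}; g ≡ 0 at y ∈ ∅; common: ∅.
  x = 3: f ≡ 0 at y ∈ {4}; g ≡ 0 at y ∈ {1, 7}; common: ∅.
  x = 4: f ≡ 0 at y ∈ {2}; g ≡ 0 at y ∈ {3, 10}; common: ∅.
  x = 5: f ≡ 0 at y ∈ {0}; g ≡ 0 at y ∈ {3, 4}; common: ∅.
  x = 6: f ≡ 0 at y ∈ {9}; g ≡ 0 at y ∈ ∅; common: ∅.
  x = 7: f ≡ 0 at y ∈ {7}; g ≡ 0 at y ∈ ∅; common: ∅.
  x = 8: f ≡ 0 at y ∈ {5}; g ≡ 0 at y ∈ ∅; common: ∅.
  x = 9: f ≡ 0 at y ∈ {3}; g ≡ 0 at y ∈ ∅; common: ∅.
  x = 10: f ≡ 0 at y ∈ {1}; g ≡ 0 at y ∈ {0, 10}; common: ∅.
Collecting: common zeros = ∅, so the count is 0.
Comparison with the Bézout bound: 0 ≤ 2 = deg(f)·deg(g), as expected for curves with no common component (the affine F_11-count falls short of the bound because intersections may lie at infinity, over extension fields, or carry multiplicity).


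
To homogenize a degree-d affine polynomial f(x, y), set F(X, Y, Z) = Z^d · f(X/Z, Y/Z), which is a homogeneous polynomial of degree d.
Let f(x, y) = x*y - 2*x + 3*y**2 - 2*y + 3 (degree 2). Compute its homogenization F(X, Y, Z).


F(X, Y, Z) = X*Y - 2*X*Z + 3*Y**2 - 2*Y*Z + 3*Z**2

deg(f) = 2.
Substitute x = X/Z, y = Y/Z into f, then multiply by Z^2.
  monomial 1·x^1·y^1 ↦ 1·X^1·Y^1·Z^0.
  monomial -2·x^1·y^0 ↦ -2·X^1·Y^0·Z^1.
  monomial 3·x^0·y^2 ↦ 3·X^0·Y^2·Z^0.
  monomial -2·x^0·y^1 ↦ -2·X^0·Y^1·Z^1.
  monomial 3·x^0·y^0 ↦ 3·X^0·Y^0·Z^2.
Collecting: F(X, Y, Z) = X*Y - 2*X*Z + 3*Y**2 - 2*Y*Z + 3*Z**2.


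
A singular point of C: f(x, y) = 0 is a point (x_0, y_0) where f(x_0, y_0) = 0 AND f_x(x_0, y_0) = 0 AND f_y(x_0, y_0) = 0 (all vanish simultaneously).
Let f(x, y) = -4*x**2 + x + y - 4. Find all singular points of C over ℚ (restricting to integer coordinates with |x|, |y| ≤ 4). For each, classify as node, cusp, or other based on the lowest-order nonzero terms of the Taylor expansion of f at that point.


No singular points in the scanned grid; C is smooth there.

Compute partial derivatives:
  f_x = 1 - 8*x.
  f_y = 1.
f_y = 1 is a nonzero constant, so f_y never vanishes: no point (x, y) can satisfy f = f_x = f_y = 0. In particular no (x, y) ∈ {−4, ..., 4}² is singular; the curve is smooth.


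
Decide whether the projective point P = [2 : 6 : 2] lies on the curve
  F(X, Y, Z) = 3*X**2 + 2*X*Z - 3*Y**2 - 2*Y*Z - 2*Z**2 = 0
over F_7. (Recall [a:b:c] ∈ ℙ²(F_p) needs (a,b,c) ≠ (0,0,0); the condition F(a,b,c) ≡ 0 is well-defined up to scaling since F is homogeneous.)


F(2,6,2) ≡ 6 (mod 7); P is NOT on the curve.

Evaluate F(2, 6, 2) term-by-term (mod 7).
  3*X**2 ↦ 3·4·1·1 = 12
  2*X*Z ↦ 2·2·1·2 = 8
  -3*Y**2 ↦ -3·1·36·1 = -108
  -2*Y*Z ↦ -2·1·6·2 = -24
  -2*Z**2 ↦ -2·1·1·4 = -8
Sum: F(2, 6, 2) = (12) + (8) + (-108) + (-24) + (-8) = -120.
Reducing mod 7: -120 ≡ 6 (mod 7).
Since F(a, b, c) ≡ 6 ≠ 0 (mod 7), P does NOT lie on the curve.


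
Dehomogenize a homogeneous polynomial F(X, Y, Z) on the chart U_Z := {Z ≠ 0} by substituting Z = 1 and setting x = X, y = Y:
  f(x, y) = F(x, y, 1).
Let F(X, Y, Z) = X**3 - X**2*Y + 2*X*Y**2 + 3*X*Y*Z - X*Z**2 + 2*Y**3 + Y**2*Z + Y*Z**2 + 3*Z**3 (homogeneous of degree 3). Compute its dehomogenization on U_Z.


f(x, y) = x**3 - x**2*y + 2*x*y**2 + 3*x*y - x + 2*y**3 + y**2 + y + 3

On U_Z we set Z = 1. Each monomial c·X^i·Y^j·Z^k in F becomes c·x^i·y^j·1^k = c·x^i·y^j.
Substituting Z = 1: F(X, Y, 1) = x**3 - x**2*y + 2*x*y**2 + 3*x*y - x + 2*y**3 + y**2 + y + 3.
Note: deg(f) ≤ deg(F) = 3; strict inequality happens when F is divisible by Z (lost terms).


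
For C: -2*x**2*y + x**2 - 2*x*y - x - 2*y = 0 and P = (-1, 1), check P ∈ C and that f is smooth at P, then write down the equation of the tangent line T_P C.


Tangent line at P: -x - 2*y + 1 = 0.

Step 1: f(-1, 1) = 0, so P lies on C.
Step 2: partial derivatives
  f_x(x, y) = -4*x*y + 2*x - 2*y - 1, f_y(x, y) = -2*x**2 - 2*x - 2.
  f_x(P) = -1, f_y(P) = -2 (gradient nonzero, so P is smooth).
Step 3: tangent line at P: -1·(x − -1) + -2·(y − 1) = 0.
Expanding: -x - 2*y + 1 = 0.


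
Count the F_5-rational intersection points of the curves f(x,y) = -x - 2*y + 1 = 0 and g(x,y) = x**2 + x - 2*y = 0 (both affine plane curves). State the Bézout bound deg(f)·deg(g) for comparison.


Common zeros: ∅; count = 0; Bézout bound = 2.

deg(f) = 1, deg(g) = 2, so Bézout bound = 2.
Scan x ∈ F_5. For each x, list the y ∈ F_5 with f(x, y) ≡ 0 and those with g(x, y) ≡ 0 (mod 5); the common zeros in that column are the intersection.
  x = 0: f ≡ 0 at y ∈ {3}; g ≡ 0 at y ∈ {0}; common: ∅.
  x = 1: f ≡ 0 at y ∈ {0}; g ≡ 0 at y ∈ {1}; common: ∅.
  x = 2: f ≡ 0 at y ∈ {2}; g ≡ 0 at y ∈ {3}; common: ∅.
  x = 3: f ≡ 0 at y ∈ {4}; g ≡ 0 at y ∈ {1}; common: ∅.
  x = 4: f ≡ 0 at y ∈ {1}; g ≡ 0 at y ∈ {0}; common: ∅.
Collecting: common zeros = ∅, so the count is 0.
Comparison with the Bézout bound: 0 ≤ 2 = deg(f)·deg(g), as expected for curves with no common component (the affine F_5-count falls short of the bound because intersections may lie at infinity, over extension fields, or carry multiplicity).


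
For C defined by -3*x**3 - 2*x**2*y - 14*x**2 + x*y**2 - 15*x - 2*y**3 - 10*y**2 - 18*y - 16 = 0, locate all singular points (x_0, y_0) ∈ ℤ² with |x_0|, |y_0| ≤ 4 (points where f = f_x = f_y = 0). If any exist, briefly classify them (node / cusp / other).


Singular points: {(-1, -2)}; classification: node.

Compute partial derivatives:
  f_x = -9*x**2 - 4*x*y - 28*x + y**2 - 15.
  f_y = -2*x**2 + 2*x*y - 6*y**2 - 20*y - 18.
Scan x_0 ∈ {−4, ..., 4}. For each x_0, f_y(x_0, y) is a polynomial in y; find its integer roots y ∈ {−4, ..., 4}, then test f_x and f at those candidates.
  x = -4: f_y(-4, y) = -6*y**2 - 28*y - 50; no integer root y with |y| ≤ 4.
  x = -3: f_y(-3, y) = -6*y**2 - 26*y - 36; no integer root y with |y| ≤ 4.
  x = -2: f_y(-2, y) = -6*y**2 - 24*y - 26; no integer root y with |y| ≤ 4.
  x = -1: f_y(-1, y) = -6*y**2 - 22*y - 20; vanishes at y ∈ {-2}. (-1, -2): f_x = 0, f = 0 — SINGULAR.
  x = 0: f_y(0, y) = -6*y**2 - 20*y - 18; no integer root y with |y| ≤ 4.
  x = 1: f_y(1, y) = -6*y**2 - 18*y - 20; no integer root y with |y| ≤ 4.
  x = 2: f_y(2, y) = -6*y**2 - 16*y - 26; no integer root y with |y| ≤ 4.
  x = 3: f_y(3, y) = -6*y**2 - 14*y - 36; no integer root y with |y| ≤ 4.
  x = 4: f_y(4, y) = -6*y**2 - 12*y - 50; no integer root y with |y| ≤ 4.
Only singular point on the grid: (-1, -2).
Classify: substitute x = -1 + u, y = -2 + v and expand: f = -3*u**3 - 2*u**2*v - u**2 + u*v**2 - 2*v**3 + v**2.
No constant or linear terms (consistent with a singular point). Quadratic part: -u**2 + v**2. Cubic part: -3*u**3 - 2*u**2*v + u*v**2 - 2*v**3.
The quadratic part v**2 - u**2 = (v − u)(v + u) splits into two distinct linear factors, so there are two distinct tangent lines y − -2 = ±(x − -1) — this is a node (ordinary double point).
Classification: node.


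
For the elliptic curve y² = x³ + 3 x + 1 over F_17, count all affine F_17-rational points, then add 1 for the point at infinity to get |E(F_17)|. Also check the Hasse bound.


Affine points = {(0, 1), (0, 16), (2, 7), (2, 10), (4, 3), (4, 14), (7, 5), (7, 12), (9, 3), (9, 14), (14, 4), (14, 13), (15, 2), (15, 15)}; affine count = 14; |E(F_17)| = 15.

Discriminant check: Δ ∝ 4a³ + 27b² = 4·3³ + 27·1² = 4·27 + 27·1 ≡ 16 (mod 17). Nonzero ⇒ E is nonsingular.
For each x ∈ F_17, compute rhs = x³ + 3·x + 1 mod 17, then count y ∈ F_17 with y² ≡ rhs.
  x = 0: rhs = 1, matching y values: 1, 16 (2 points).
  x = 1: rhs = 5, matching y values: none (0 points).
  x = 2: rhs = 15, matching y values: 7, 10 (2 points).
  x = 3: rhs = 3, matching y values: none (0 points).
  x = 4: rhs = 9, matching y values: 3, 14 (2 points).
  x = 5: rhs = 5, matching y values: none (0 points).
  x = 6: rhs = 14, matching y values: none (0 points).
  x = 7: rhs = 8, matching y values: 5, 12 (2 points).
  x = 8: rhs = 10, matching y values: none (0 points).
  x = 9: rhs = 9, matching y values: 3, 14 (2 points).
  x = 10: rhs = 11, matching y values: none (0 points).
  x = 11: rhs = 5, matching y values: none (0 points).
  x = 12: rhs = 14, matching y values: none (0 points).
  x = 13: rhs = 10, matching y values: none (0 points).
  x = 14: rhs = 16, matching y values: 4, 13 (2 points).
  x = 15: rhs = 4, matching y values: 2, 15 (2 points).
  x = 16: rhs = 14, matching y values: none (0 points).
Total affine count: 14.
Full point count |E(F_17)| = 14 + 1 = 15.
Hasse bound: |15 − (17+1)| = |-3| = 3 ≤ 2√17 ≈ 8.2462 ✓.


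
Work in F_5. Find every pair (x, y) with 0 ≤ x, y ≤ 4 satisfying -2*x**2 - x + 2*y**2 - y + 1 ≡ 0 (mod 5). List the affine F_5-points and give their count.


Affine F_5-points: {(3, 0), (3, 3), (4, 0), (4, 3)}; count = 4.

For each of the 25 pairs (x, y) ∈ F_5², evaluate f(x, y) mod 5. Record the zeros.
  x = 0: [0↦1, 1↦2, 2↦2, 3↦1, 4↦4]  zeros at y ∈ ∅
  x = 1: [0↦3, 1↦4, 2↦4, 3↦3, 4↦1]  zeros at y ∈ ∅
  x = 2: [0↦1, 1↦2, 2↦2, 3↦1, 4↦4]  zeros at y ∈ ∅
  x = 3: [0↦0, 1↦1, 2↦1, 3↦0, 4↦3]  zeros at y ∈ {0, 3}
  x = 4: [0↦0, 1↦1, 2↦1, 3↦0, 4↦3]  zeros at y ∈ {0, 3}
Collecting zeros: affine points = {(3, 0), (3, 3), (4, 0), (4, 3)}.
Total count |C(F_5)_aff| = 4.


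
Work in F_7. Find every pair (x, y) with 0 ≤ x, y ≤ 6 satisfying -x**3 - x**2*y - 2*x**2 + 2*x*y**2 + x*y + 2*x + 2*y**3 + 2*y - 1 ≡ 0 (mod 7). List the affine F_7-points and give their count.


Affine F_7-points: {(0, 5), (1, 5), (2, 1), (2, 3), (3, 3), (3, 4), (4, 3), (5, 6), (6, 5)}; count = 9.

For each of the 49 pairs (x, y) ∈ F_7², evaluate f(x, y) mod 7. Record the zeros.
  x = 0: [0↦6, 1↦3, 2↦5, 3↦3, 4↦2, 5↦0, 6↦2]  zeros at y ∈ {5}
  x = 1: [0↦5, 1↦4, 2↦5, 3↦6, 4↦5, 5↦0, 6↦3]  zeros at y ∈ {5}
  x = 2: [0↦1, 1↦0, 2↦5, 3↦0, 4↦4, 5↦1, 6↦3]  zeros at y ∈ {1, 3}
  x = 3: [0↦2, 1↦6, 2↦6, 3↦0, 4↦0, 5↦4, 6↦3]  zeros at y ∈ {3, 4}
  x = 4: [0↦2, 1↦2, 2↦2, 3↦0, 4↦1, 5↦3, 6↦4]  zeros at y ∈ {3}
  x = 5: [0↦2, 1↦3, 2↦1, 3↦1, 4↦1, 5↦6, 6↦0]  zeros at y ∈ {6}
  x = 6: [0↦3, 1↦3, 2↦4, 3↦4, 4↦1, 5↦0, 6↦6]  zeros at y ∈ {5}
Collecting zeros: affine points = {(0, 5), (1, 5), (2, 1), (2, 3), (3, 3), (3, 4), (4, 3), (5, 6), (6, 5)}.
Total count |C(F_7)_aff| = 9.


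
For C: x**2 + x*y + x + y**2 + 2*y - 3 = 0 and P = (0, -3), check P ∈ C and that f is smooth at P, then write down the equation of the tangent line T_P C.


Tangent line at P: -2*x - 4*y - 12 = 0.

Step 1: f(0, -3) = 0, so P lies on C.
Step 2: partial derivatives
  f_x(x, y) = 2*x + y + 1, f_y(x, y) = x + 2*y + 2.
  f_x(P) = -2, f_y(P) = -4 (gradient nonzero, so P is smooth).
Step 3: tangent line at P: -2·(x − 0) + -4·(y − -3) = 0.
Expanding: -2*x - 4*y - 12 = 0.


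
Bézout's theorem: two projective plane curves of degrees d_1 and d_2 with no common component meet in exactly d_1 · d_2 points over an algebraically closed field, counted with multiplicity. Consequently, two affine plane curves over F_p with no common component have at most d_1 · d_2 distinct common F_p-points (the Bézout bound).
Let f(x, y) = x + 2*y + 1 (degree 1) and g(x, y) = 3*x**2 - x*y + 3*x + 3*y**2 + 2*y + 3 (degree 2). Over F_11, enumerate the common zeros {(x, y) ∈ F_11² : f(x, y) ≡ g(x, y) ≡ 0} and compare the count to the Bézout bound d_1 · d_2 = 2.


Common zeros: {(0, 5), (1, 10)}; count = 2; Bézout bound = 2.

deg(f) = 1, deg(g) = 2, so Bézout bound = 2.
Scan x ∈ F_11. For each x, list the y ∈ F_11 with f(x, y) ≡ 0 and those with g(x, y) ≡ 0 (mod 11); the common zeros in that column are the intersection.
  x = 0: f ≡ 0 at y ∈ {5}; g ≡ 0 at y ∈ {5, 9}; common: {5}.
  x = 1: f ≡ 0 at y ∈ {10}; g ≡ 0 at y ∈ {8, 10}; common: {10}.
  x = 2: f ≡ 0 at y ∈ {4}; g ≡ 0 at y ∈ {2, 9}; common: ∅.
  x = 3: f ≡ 0 at y ∈ {9}; g ≡ 0 at y ∈ ∅; common: ∅.
  x = 4: f ≡ 0 at y ∈ {3}; g ≡ 0 at y ∈ ∅; common: ∅.
  x = 5: f ≡ 0 at y ∈ {8}; g ≡ 0 at y ∈ {2, 10}; common: ∅.
  x = 6: f ≡ 0 at y ∈ {2}; g ≡ 0 at y ∈ ∅; common: ∅.
  x = 7: f ≡ 0 at y ∈ {7}; g ≡ 0 at y ∈ ∅; common: ∅.
  x = 8: f ≡ 0 at y ∈ {1}; g ≡ 0 at y ∈ {5, 8}; common: ∅.
  x = 9: f ≡ 0 at y ∈ {6}; g ≡ 0 at y ∈ ∅; common: ∅.
  x = 10: f ≡ 0 at y ∈ {0}; g ≡ 0 at y ∈ ∅; common: ∅.
Collecting: common zeros = {(0, 5), (1, 10)}, so the count is 2.
Comparison with the Bézout bound: 2 ≤ 2 = deg(f)·deg(g), as expected for curves with no common component (the bound is attained).


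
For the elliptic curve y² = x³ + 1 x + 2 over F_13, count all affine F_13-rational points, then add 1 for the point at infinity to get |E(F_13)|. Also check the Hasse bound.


Affine points = {(1, 2), (1, 11), (2, 5), (2, 8), (6, 4), (6, 9), (7, 1), (7, 12), (9, 5), (9, 8), (12, 0)}; affine count = 11; |E(F_13)| = 12.

Discriminant check: Δ ∝ 4a³ + 27b² = 4·1³ + 27·2² = 4·1 + 27·4 ≡ 8 (mod 13). Nonzero ⇒ E is nonsingular.
For each x ∈ F_13, compute rhs = x³ + 1·x + 2 mod 13, then count y ∈ F_13 with y² ≡ rhs.
  x = 0: rhs = 2, matching y values: none (0 points).
  x = 1: rhs = 4, matching y values: 2, 11 (2 points).
  x = 2: rhs = 12, matching y values: 5, 8 (2 points).
  x = 3: rhs = 6, matching y values: none (0 points).
  x = 4: rhs = 5, matching y values: none (0 points).
  x = 5: rhs = 2, matching y values: none (0 points).
  x = 6: rhs = 3, matching y values: 4, 9 (2 points).
  x = 7: rhs = 1, matching y values: 1, 12 (2 points).
  x = 8: rhs = 2, matching y values: none (0 points).
  x = 9: rhs = 12, matching y values: 5, 8 (2 points).
  x = 10: rhs = 11, matching y values: none (0 points).
  x = 11: rhs = 5, matching y values: none (0 points).
  x = 12: rhs = 0, matching y values: 0 (1 points).
Total affine count: 11.
Full point count |E(F_13)| = 11 + 1 = 12.
Hasse bound: |12 − (13+1)| = |-2| = 2 ≤ 2√13 ≈ 7.2111 ✓.


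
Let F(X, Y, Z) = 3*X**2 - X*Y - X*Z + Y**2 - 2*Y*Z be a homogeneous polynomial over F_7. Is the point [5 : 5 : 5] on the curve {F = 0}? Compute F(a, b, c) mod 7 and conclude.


F(5,5,5) ≡ 0 (mod 7); P is on the curve.

Evaluate F(5, 5, 5) term-by-term (mod 7).
  3*X**2 ↦ 3·25·1·1 = 75
  -X*Y ↦ -1·5·5·1 = -25
  -X*Z ↦ -1·5·1·5 = -25
  Y**2 ↦ 1·1·25·1 = 25
  -2*Y*Z ↦ -2·1·5·5 = -50
Sum: F(5, 5, 5) = (75) + (-25) + (-25) + (25) + (-50) = 0.
Reducing mod 7: 0 ≡ 0 (mod 7).
Since F(a, b, c) ≡ 0 (mod 7), P lies on the curve.


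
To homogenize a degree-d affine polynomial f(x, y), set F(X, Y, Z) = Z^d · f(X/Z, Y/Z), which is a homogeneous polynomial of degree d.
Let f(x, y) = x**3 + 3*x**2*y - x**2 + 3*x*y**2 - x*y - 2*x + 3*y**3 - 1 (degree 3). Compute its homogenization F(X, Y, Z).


F(X, Y, Z) = X**3 + 3*X**2*Y - X**2*Z + 3*X*Y**2 - X*Y*Z - 2*X*Z**2 + 3*Y**3 - Z**3

deg(f) = 3.
Substitute x = X/Z, y = Y/Z into f, then multiply by Z^3.
  monomial 1·x^3·y^0 ↦ 1·X^3·Y^0·Z^0.
  monomial 3·x^2·y^1 ↦ 3·X^2·Y^1·Z^0.
  monomial -1·x^2·y^0 ↦ -1·X^2·Y^0·Z^1.
  monomial 3·x^1·y^2 ↦ 3·X^1·Y^2·Z^0.
  monomial -1·x^1·y^1 ↦ -1·X^1·Y^1·Z^1.
  monomial -2·x^1·y^0 ↦ -2·X^1·Y^0·Z^2.
  monomial 3·x^0·y^3 ↦ 3·X^0·Y^3·Z^0.
  monomial -1·x^0·y^0 ↦ -1·X^0·Y^0·Z^3.
Collecting: F(X, Y, Z) = X**3 + 3*X**2*Y - X**2*Z + 3*X*Y**2 - X*Y*Z - 2*X*Z**2 + 3*Y**3 - Z**3.


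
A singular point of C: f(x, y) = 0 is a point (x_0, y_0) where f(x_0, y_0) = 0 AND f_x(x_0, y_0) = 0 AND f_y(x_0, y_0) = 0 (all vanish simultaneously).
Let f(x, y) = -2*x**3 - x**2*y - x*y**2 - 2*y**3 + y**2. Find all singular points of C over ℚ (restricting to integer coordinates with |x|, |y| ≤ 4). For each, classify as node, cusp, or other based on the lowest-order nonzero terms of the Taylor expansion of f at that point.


Singular points: {(0, 0)}; classification: cusp.

Compute partial derivatives:
  f_x = -6*x**2 - 2*x*y - y**2.
  f_y = -x**2 - 2*x*y - 6*y**2 + 2*y.
Scan x_0 ∈ {−4, ..., 4}. For each x_0, f_y(x_0, y) is a polynomial in y; find its integer roots y ∈ {−4, ..., 4}, then test f_x and f at those candidates.
  x = -4: f_y(-4, y) = -6*y**2 + 10*y - 16; no integer root y with |y| ≤ 4.
  x = -3: f_y(-3, y) = -6*y**2 + 8*y - 9; no integer root y with |y| ≤ 4.
  x = -2: f_y(-2, y) = -6*y**2 + 6*y - 4; no integer root y with |y| ≤ 4.
  x = -1: f_y(-1, y) = -6*y**2 + 4*y - 1; no integer root y with |y| ≤ 4.
  x = 0: f_y(0, y) = -6*y**2 + 2*y; vanishes at y ∈ {0}. (0, 0): f_x = 0, f = 0 — SINGULAR.
  x = 1: f_y(1, y) = -6*y**2 - 1; no integer root y with |y| ≤ 4.
  x = 2: f_y(2, y) = -6*y**2 - 2*y - 4; no integer root y with |y| ≤ 4.
  x = 3: f_y(3, y) = -6*y**2 - 4*y - 9; no integer root y with |y| ≤ 4.
  x = 4: f_y(4, y) = -6*y**2 - 6*y - 16; no integer root y with |y| ≤ 4.
Only singular point on the grid: (0, 0).
Classify: substitute x = 0 + u, y = 0 + v and expand: f = -2*u**3 - u**2*v - u*v**2 - 2*v**3 + v**2.
No constant or linear terms (consistent with a singular point). Quadratic part: v**2. Cubic part: -2*u**3 - u**2*v - u*v**2 - 2*v**3.
The quadratic part v**2 is a perfect square, so there is a single (double) tangent line v = 0, i.e. y = 0. Restricting the cubic part to that line (v = 0) leaves -2*u**3 ≠ 0, so f is not divisible by v and the branch is v² ≈ 2*u**3 to lowest order — this is a cusp.
Classification: cusp.


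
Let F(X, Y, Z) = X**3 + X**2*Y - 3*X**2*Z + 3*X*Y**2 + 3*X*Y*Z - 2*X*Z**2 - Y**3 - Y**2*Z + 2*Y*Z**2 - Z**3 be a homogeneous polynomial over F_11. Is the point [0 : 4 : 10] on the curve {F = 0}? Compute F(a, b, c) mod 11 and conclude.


F(0,4,10) ≡ 5 (mod 11); P is NOT on the curve.

Evaluate F(0, 4, 10) term-by-term (mod 11).
  X**3 ↦ 1·0·1·1 = 0
  X**2*Y ↦ 1·0·4·1 = 0
  -3*X**2*Z ↦ -3·0·1·10 = 0
  3*X*Y**2 ↦ 3·0·16·1 = 0
  3*X*Y*Z ↦ 3·0·4·10 = 0
  -2*X*Z**2 ↦ -2·0·1·100 = 0
  -Y**3 ↦ -1·1·64·1 = -64
  -Y**2*Z ↦ -1·1·16·10 = -160
  2*Y*Z**2 ↦ 2·1·4·100 = 800
  -Z**3 ↦ -1·1·1·1000 = -1000
Sum: F(0, 4, 10) = (0) + (0) + (0) + (0) + (0) + (0) + (-64) + (-160) + (800) + (-1000) = -424.
Reducing mod 11: -424 ≡ 5 (mod 11).
Since F(a, b, c) ≡ 5 ≠ 0 (mod 11), P does NOT lie on the curve.


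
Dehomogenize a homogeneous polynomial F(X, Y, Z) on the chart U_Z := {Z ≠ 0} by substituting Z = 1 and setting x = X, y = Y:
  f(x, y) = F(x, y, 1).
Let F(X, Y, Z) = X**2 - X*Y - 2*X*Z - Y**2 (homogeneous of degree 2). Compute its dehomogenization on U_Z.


f(x, y) = x**2 - x*y - 2*x - y**2

On U_Z we set Z = 1. Each monomial c·X^i·Y^j·Z^k in F becomes c·x^i·y^j·1^k = c·x^i·y^j.
Substituting Z = 1: F(X, Y, 1) = x**2 - x*y - 2*x - y**2.
Note: deg(f) ≤ deg(F) = 2; strict inequality happens when F is divisible by Z (lost terms).


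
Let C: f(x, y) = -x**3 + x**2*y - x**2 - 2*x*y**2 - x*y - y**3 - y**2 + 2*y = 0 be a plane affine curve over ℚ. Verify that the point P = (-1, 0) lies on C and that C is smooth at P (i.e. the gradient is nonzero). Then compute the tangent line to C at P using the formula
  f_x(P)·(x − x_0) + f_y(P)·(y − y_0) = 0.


Tangent line at P: -x + 4*y - 1 = 0.

Step 1: f(-1, 0) = 0, so P lies on C.
Step 2: partial derivatives
  f_x(x, y) = -3*x**2 + 2*x*y - 2*x - 2*y**2 - y, f_y(x, y) = x**2 - 4*x*y - x - 3*y**2 - 2*y + 2.
  f_x(P) = -1, f_y(P) = 4 (gradient nonzero, so P is smooth).
Step 3: tangent line at P: -1·(x − -1) + 4·(y − 0) = 0.
Expanding: -x + 4*y - 1 = 0.


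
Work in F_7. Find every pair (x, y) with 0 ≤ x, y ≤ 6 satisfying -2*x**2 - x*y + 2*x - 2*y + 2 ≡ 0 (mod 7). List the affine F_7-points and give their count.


Affine F_7-points: {(0, 1), (1, 3), (2, 3), (3, 5), (4, 1), (6, 5)}; count = 6.

For each of the 49 pairs (x, y) ∈ F_7², evaluate f(x, y) mod 7. Record the zeros.
  x = 0: [0↦2, 1↦0, 2↦5, 3↦3, 4↦1, 5↦6, 6↦4]  zeros at y ∈ {1}
  x = 1: [0↦2, 1↦6, 2↦3, 3↦0, 4↦4, 5↦1, 6↦5]  zeros at y ∈ {3}
  x = 2: [0↦5, 1↦1, 2↦4, 3↦0, 4↦3, 5↦6, 6↦2]  zeros at y ∈ {3}
  x = 3: [0↦4, 1↦6, 2↦1, 3↦3, 4↦5, 5↦0, 6↦2]  zeros at y ∈ {5}
  x = 4: [0↦6, 1↦0, 2↦1, 3↦2, 4↦3, 5↦4, 6↦5]  zeros at y ∈ {1}
  x = 5: [0↦4, 1↦4, 2↦4, 3↦4, 4↦4, 5↦4, 6↦4]  zeros at y ∈ ∅
  x = 6: [0↦5, 1↦4, 2↦3, 3↦2, 4↦1, 5↦0, 6↦6]  zeros at y ∈ {5}
Collecting zeros: affine points = {(0, 1), (1, 3), (2, 3), (3, 5), (4, 1), (6, 5)}.
Total count |C(F_7)_aff| = 6.


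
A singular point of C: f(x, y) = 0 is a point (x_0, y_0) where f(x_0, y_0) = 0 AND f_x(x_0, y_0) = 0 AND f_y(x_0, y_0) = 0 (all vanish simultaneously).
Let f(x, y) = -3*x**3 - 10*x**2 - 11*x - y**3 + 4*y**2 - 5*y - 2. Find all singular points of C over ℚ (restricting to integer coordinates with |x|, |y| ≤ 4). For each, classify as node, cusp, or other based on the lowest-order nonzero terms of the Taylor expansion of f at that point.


Singular points: {(-1, 1)}; classification: node.

Compute partial derivatives:
  f_x = -9*x**2 - 20*x - 11.
  f_y = -3*y**2 + 8*y - 5.
Scan x_0 ∈ {−4, ..., 4}. For each x_0, f_y(x_0, y) is a polynomial in y; find its integer roots y ∈ {−4, ..., 4}, then test f_x and f at those candidates.
  x = -4: f_y(-4, y) = -3*y**2 + 8*y - 5; vanishes at y ∈ {1}. (-4, 1): f_x = -75 ≠ 0.
  x = -3: f_y(-3, y) = -3*y**2 + 8*y - 5; vanishes at y ∈ {1}. (-3, 1): f_x = -32 ≠ 0.
  x = -2: f_y(-2, y) = -3*y**2 + 8*y - 5; vanishes at y ∈ {1}. (-2, 1): f_x = -7 ≠ 0.
  x = -1: f_y(-1, y) = -3*y**2 + 8*y - 5; vanishes at y ∈ {1}. (-1, 1): f_x = 0, f = 0 — SINGULAR.
  x = 0: f_y(0, y) = -3*y**2 + 8*y - 5; vanishes at y ∈ {1}. (0, 1): f_x = -11 ≠ 0.
  x = 1: f_y(1, y) = -3*y**2 + 8*y - 5; vanishes at y ∈ {1}. (1, 1): f_x = -40 ≠ 0.
  x = 2: f_y(2, y) = -3*y**2 + 8*y - 5; vanishes at y ∈ {1}. (2, 1): f_x = -87 ≠ 0.
  x = 3: f_y(3, y) = -3*y**2 + 8*y - 5; vanishes at y ∈ {1}. (3, 1): f_x = -152 ≠ 0.
  x = 4: f_y(4, y) = -3*y**2 + 8*y - 5; vanishes at y ∈ {1}. (4, 1): f_x = -235 ≠ 0.
Only singular point on the grid: (-1, 1).
Classify: substitute x = -1 + u, y = 1 + v and expand: f = -3*u**3 - u**2 - v**3 + v**2.
No constant or linear terms (consistent with a singular point). Quadratic part: -u**2 + v**2. Cubic part: -3*u**3 - v**3.
The quadratic part v**2 - u**2 = (v − u)(v + u) splits into two distinct linear factors, so there are two distinct tangent lines y − 1 = ±(x − -1) — this is a node (ordinary double point).
Classification: node.


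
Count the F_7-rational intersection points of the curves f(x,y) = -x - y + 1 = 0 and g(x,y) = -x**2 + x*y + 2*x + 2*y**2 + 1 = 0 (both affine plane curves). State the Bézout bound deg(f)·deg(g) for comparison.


Common zeros: {(3, 5)}; count = 1; Bézout bound = 2.

deg(f) = 1, deg(g) = 2, so Bézout bound = 2.
Scan x ∈ F_7. For each x, list the y ∈ F_7 with f(x, y) ≡ 0 and those with g(x, y) ≡ 0 (mod 7); the common zeros in that column are the intersection.
  x = 0: f ≡ 0 at y ∈ {1}; g ≡ 0 at y ∈ ∅; common: ∅.
  x = 1: f ≡ 0 at y ∈ {0}; g ≡ 0 at y ∈ ∅; common: ∅.
  x = 2: f ≡ 0 at y ∈ {6}; g ≡ 0 at y ∈ ∅; common: ∅.
  x = 3: f ≡ 0 at y ∈ {5}; g ≡ 0 at y ∈ {4, 5}; common: {5}.
  x = 4: f ≡ 0 at y ∈ {4}; g ≡ 0 at y ∈ {0, 5}; common: ∅.
  x = 5: f ≡ 0 at y ∈ {3}; g ≡ 0 at y ∈ {0, 1}; common: ∅.
  x = 6: f ≡ 0 at y ∈ {2}; g ≡ 0 at y ∈ ∅; common: ∅.
Collecting: common zeros = {(3, 5)}, so the count is 1.
Comparison with the Bézout bound: 1 ≤ 2 = deg(f)·deg(g), as expected for curves with no common component (the affine F_7-count falls short of the bound because intersections may lie at infinity, over extension fields, or carry multiplicity).


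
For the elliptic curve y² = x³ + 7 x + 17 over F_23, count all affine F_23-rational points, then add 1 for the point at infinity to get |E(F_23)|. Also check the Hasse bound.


Affine points = {(1, 5), (1, 18), (2, 4), (2, 19), (5, 4), (5, 19), (7, 8), (7, 15), (9, 2), (9, 21), (10, 11), (10, 12), (12, 9), (12, 14), (15, 1), (15, 22), (16, 4), (16, 19), (17, 9), (17, 14), (18, 8), (18, 15), (21, 8), (21, 15), (22, 3), (22, 20)}; affine count = 26; |E(F_23)| = 27.

Discriminant check: Δ ∝ 4a³ + 27b² = 4·7³ + 27·17² = 4·343 + 27·289 ≡ 21 (mod 23). Nonzero ⇒ E is nonsingular.
For each x ∈ F_23, compute rhs = x³ + 7·x + 17 mod 23, then count y ∈ F_23 with y² ≡ rhs.
  x = 0: rhs = 17, matching y values: none (0 points).
  x = 1: rhs = 2, matching y values: 5, 18 (2 points).
  x = 2: rhs = 16, matching y values: 4, 19 (2 points).
  x = 3: rhs = 19, matching y values: none (0 points).
  x = 4: rhs = 17, matching y values: none (0 points).
  x = 5: rhs = 16, matching y values: 4, 19 (2 points).
  x = 6: rhs = 22, matching y values: none (0 points).
  x = 7: rhs = 18, matching y values: 8, 15 (2 points).
  x = 8: rhs = 10, matching y values: none (0 points).
  x = 9: rhs = 4, matching y values: 2, 21 (2 points).
  x = 10: rhs = 6, matching y values: 11, 12 (2 points).
  x = 11: rhs = 22, matching y values: none (0 points).
  x = 12: rhs = 12, matching y values: 9, 14 (2 points).
  x = 13: rhs = 5, matching y values: none (0 points).
  x = 14: rhs = 7, matching y values: none (0 points).
  x = 15: rhs = 1, matching y values: 1, 22 (2 points).
  x = 16: rhs = 16, matching y values: 4, 19 (2 points).
  x = 17: rhs = 12, matching y values: 9, 14 (2 points).
  x = 18: rhs = 18, matching y values: 8, 15 (2 points).
  x = 19: rhs = 17, matching y values: none (0 points).
  x = 20: rhs = 15, matching y values: none (0 points).
  x = 21: rhs = 18, matching y values: 8, 15 (2 points).
  x = 22: rhs = 9, matching y values: 3, 20 (2 points).
Total affine count: 26.
Full point count |E(F_23)| = 26 + 1 = 27.
Hasse bound: |27 − (23+1)| = |3| = 3 ≤ 2√23 ≈ 9.5917 ✓.


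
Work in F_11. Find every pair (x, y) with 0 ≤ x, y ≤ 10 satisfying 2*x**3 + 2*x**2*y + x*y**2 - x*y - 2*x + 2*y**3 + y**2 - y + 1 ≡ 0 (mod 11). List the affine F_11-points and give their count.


Affine F_11-points: {(2, 4), (2, 5), (2, 6), (3, 4), (3, 8), (4, 0), (5, 7), (6, 1), (7, 5), (8, 5), (9, 0)}; count = 11.

For each of the 121 pairs (x, y) ∈ F_11², evaluate f(x, y) mod 11. Record the zeros.
  x = 0: [0↦1, 1↦3, 2↦8, 3↦6, 4↦9, 5↦7, 6↦1, 7↦3, 8↦3, 9↦2, 10↦1]  zeros at y ∈ ∅
  x = 1: [0↦1, 1↦5, 2↦3, 3↦7, 4↦7, 5↦4, 6↦10, 7↦4, 8↦9, 9↦4, 10↦1]  zeros at y ∈ ∅
  x = 2: [0↦2, 1↦1, 2↦7, 3↦10, 4↦0, 5↦0, 6↦0, 7↦1, 8↦4, 9↦10, 10↦9]  zeros at y ∈ {4, 5, 6}
  x = 3: [0↦5, 1↦3, 2↦10, 3↦5, 4↦0, 5↦7, 6↦5, 7↦6, 8↦0, 9↦10, 10↦4]  zeros at y ∈ {4, 8}
  x = 4: [0↦0, 1↦1, 2↦2, 3↦4, 4↦8, 5↦4, 6↦4, 7↦9, 8↦9, 9↦5, 10↦9]  zeros at y ∈ {0}
  x = 5: [0↦10, 1↦7, 2↦6, 3↦8, 4↦3, 5↦3, 6↦9, 7↦0, 8↦10, 9↦7, 10↦3]  zeros at y ∈ {7}
  x = 6: [0↦3, 1↦0, 2↦1, 3↦7, 4↦8, 5↦5, 6↦10, 7↦2, 8↦4, 9↦6, 10↦9]  zeros at y ∈ {1}
  x = 7: [0↦2, 1↦3, 2↦10, 3↦2, 4↦2, 5↦0, 6↦8, 7↦5, 8↦3, 9↦3, 10↦6]  zeros at y ∈ {5}
  x = 8: [0↦8, 1↦6, 2↦1, 3↦5, 4↦8, 5↦0, 6↦4, 7↦10, 8↦8, 9↦10, 10↦6]  zeros at y ∈ {5}
  x = 9: [0↦0, 1↦10, 2↦8, 3↦6, 4↦5, 5↦6, 6↦10, 7↦7, 8↦9, 9↦6, 10↦10]  zeros at y ∈ {0}
  x = 10: [0↦1, 1↦5, 2↦10, 3↦6, 4↦5, 5↦8, 6↦5, 7↦8, 8↦7, 9↦3, 10↦8]  zeros at y ∈ ∅
Collecting zeros: affine points = {(2, 4), (2, 5), (2, 6), (3, 4), (3, 8), (4, 0), (5, 7), (6, 1), (7, 5), (8, 5), (9, 0)}.
Total count |C(F_11)_aff| = 11.


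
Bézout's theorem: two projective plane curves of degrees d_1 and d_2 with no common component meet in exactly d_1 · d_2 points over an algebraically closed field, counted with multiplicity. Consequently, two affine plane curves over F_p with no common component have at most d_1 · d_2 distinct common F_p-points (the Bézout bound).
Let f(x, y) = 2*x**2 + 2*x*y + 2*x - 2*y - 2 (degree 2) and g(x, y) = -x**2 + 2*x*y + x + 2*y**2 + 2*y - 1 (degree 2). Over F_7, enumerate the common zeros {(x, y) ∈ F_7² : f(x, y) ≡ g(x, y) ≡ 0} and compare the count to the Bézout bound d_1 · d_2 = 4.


Common zeros: {(4, 3)}; count = 1; Bézout bound = 4.

deg(f) = 2, deg(g) = 2, so Bézout bound = 4.
Scan x ∈ F_7. For each x, list the y ∈ F_7 with f(x, y) ≡ 0 and those with g(x, y) ≡ 0 (mod 7); the common zeros in that column are the intersection.
  x = 0: f ≡ 0 at y ∈ {6}; g ≡ 0 at y ∈ ∅; common: ∅.
  x = 1: f ≡ 0 at y ∈ ∅; g ≡ 0 at y ∈ ∅; common: ∅.
  x = 2: f ≡ 0 at y ∈ {2}; g ≡ 0 at y ∈ {5, 6}; common: ∅.
  x = 3: f ≡ 0 at y ∈ {5}; g ≡ 0 at y ∈ {0, 3}; common: ∅.
  x = 4: f ≡ 0 at y ∈ {3}; g ≡ 0 at y ∈ {3, 6}; common: {3}.
  x = 5: f ≡ 0 at y ∈ {5}; g ≡ 0 at y ∈ {0, 1}; common: ∅.
  x = 6: f ≡ 0 at y ∈ {3}; g ≡ 0 at y ∈ ∅; common: ∅.
Collecting: common zeros = {(4, 3)}, so the count is 1.
Comparison with the Bézout bound: 1 ≤ 4 = deg(f)·deg(g), as expected for curves with no common component (the affine F_7-count falls short of the bound because intersections may lie at infinity, over extension fields, or carry multiplicity).


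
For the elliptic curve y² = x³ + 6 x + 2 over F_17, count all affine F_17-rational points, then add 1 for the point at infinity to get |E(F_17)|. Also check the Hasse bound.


Affine points = {(0, 6), (0, 11), (1, 3), (1, 14), (3, 8), (3, 9), (5, 2), (5, 15), (6, 4), (6, 13), (7, 8), (7, 9), (8, 1), (8, 16), (10, 5), (10, 12), (12, 0), (13, 4), (13, 13), (14, 5), (14, 12), (15, 4), (15, 13)}; affine count = 23; |E(F_17)| = 24.

Discriminant check: Δ ∝ 4a³ + 27b² = 4·6³ + 27·2² = 4·216 + 27·4 ≡ 3 (mod 17). Nonzero ⇒ E is nonsingular.
For each x ∈ F_17, compute rhs = x³ + 6·x + 2 mod 17, then count y ∈ F_17 with y² ≡ rhs.
  x = 0: rhs = 2, matching y values: 6, 11 (2 points).
  x = 1: rhs = 9, matching y values: 3, 14 (2 points).
  x = 2: rhs = 5, matching y values: none (0 points).
  x = 3: rhs = 13, matching y values: 8, 9 (2 points).
  x = 4: rhs = 5, matching y values: none (0 points).
  x = 5: rhs = 4, matching y values: 2, 15 (2 points).
  x = 6: rhs = 16, matching y values: 4, 13 (2 points).
  x = 7: rhs = 13, matching y values: 8, 9 (2 points).
  x = 8: rhs = 1, matching y values: 1, 16 (2 points).
  x = 9: rhs = 3, matching y values: none (0 points).
  x = 10: rhs = 8, matching y values: 5, 12 (2 points).
  x = 11: rhs = 5, matching y values: none (0 points).
  x = 12: rhs = 0, matching y values: 0 (1 points).
  x = 13: rhs = 16, matching y values: 4, 13 (2 points).
  x = 14: rhs = 8, matching y values: 5, 12 (2 points).
  x = 15: rhs = 16, matching y values: 4, 13 (2 points).
  x = 16: rhs = 12, matching y values: none (0 points).
Total affine count: 23.
Full point count |E(F_17)| = 23 + 1 = 24.
Hasse bound: |24 − (17+1)| = |6| = 6 ≤ 2√17 ≈ 8.2462 ✓.


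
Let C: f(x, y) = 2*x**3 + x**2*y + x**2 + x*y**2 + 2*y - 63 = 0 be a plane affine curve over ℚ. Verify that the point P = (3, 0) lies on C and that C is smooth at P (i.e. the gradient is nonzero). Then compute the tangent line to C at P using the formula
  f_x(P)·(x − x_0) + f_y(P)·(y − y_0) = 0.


Tangent line at P: 60*x + 11*y - 180 = 0.

Step 1: f(3, 0) = 0, so P lies on C.
Step 2: partial derivatives
  f_x(x, y) = 6*x**2 + 2*x*y + 2*x + y**2, f_y(x, y) = x**2 + 2*x*y + 2.
  f_x(P) = 60, f_y(P) = 11 (gradient nonzero, so P is smooth).
Step 3: tangent line at P: 60·(x − 3) + 11·(y − 0) = 0.
Expanding: 60*x + 11*y - 180 = 0.


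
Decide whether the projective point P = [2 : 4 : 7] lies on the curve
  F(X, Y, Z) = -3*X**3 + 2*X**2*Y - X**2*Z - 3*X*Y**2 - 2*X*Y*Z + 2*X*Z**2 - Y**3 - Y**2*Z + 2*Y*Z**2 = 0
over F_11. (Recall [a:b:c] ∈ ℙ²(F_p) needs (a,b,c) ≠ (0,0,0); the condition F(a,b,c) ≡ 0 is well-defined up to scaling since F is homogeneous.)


F(2,4,7) ≡ 8 (mod 11); P is NOT on the curve.

Evaluate F(2, 4, 7) term-by-term (mod 11).
  -3*X**3 ↦ -3·8·1·1 = -24
  2*X**2*Y ↦ 2·4·4·1 = 32
  -X**2*Z ↦ -1·4·1·7 = -28
  -3*X*Y**2 ↦ -3·2·16·1 = -96
  -2*X*Y*Z ↦ -2·2·4·7 = -112
  2*X*Z**2 ↦ 2·2·1·49 = 196
  -Y**3 ↦ -1·1·64·1 = -64
  -Y**2*Z ↦ -1·1·16·7 = -112
  2*Y*Z**2 ↦ 2·1·4·49 = 392
Sum: F(2, 4, 7) = (-24) + (32) + (-28) + (-96) + (-112) + (196) + (-64) + (-112) + (392) = 184.
Reducing mod 11: 184 ≡ 8 (mod 11).
Since F(a, b, c) ≡ 8 ≠ 0 (mod 11), P does NOT lie on the curve.


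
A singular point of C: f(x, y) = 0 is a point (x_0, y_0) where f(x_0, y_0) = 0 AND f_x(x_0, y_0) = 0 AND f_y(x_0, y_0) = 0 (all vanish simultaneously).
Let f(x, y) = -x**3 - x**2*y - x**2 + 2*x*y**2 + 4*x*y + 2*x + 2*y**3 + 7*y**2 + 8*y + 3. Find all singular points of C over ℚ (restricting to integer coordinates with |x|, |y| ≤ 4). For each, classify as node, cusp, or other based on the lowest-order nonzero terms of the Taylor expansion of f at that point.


Singular points: {(0, -1)}; classification: cusp.

Compute partial derivatives:
  f_x = -3*x**2 - 2*x*y - 2*x + 2*y**2 + 4*y + 2.
  f_y = -x**2 + 4*x*y + 4*x + 6*y**2 + 14*y + 8.
Scan x_0 ∈ {−4, ..., 4}. For each x_0, f_y(x_0, y) is a polynomial in y; find its integer roots y ∈ {−4, ..., 4}, then test f_x and f at those candidates.
  x = -4: f_y(-4, y) = 6*y**2 - 2*y - 24; no integer root y with |y| ≤ 4.
  x = -3: f_y(-3, y) = 6*y**2 + 2*y - 13; no integer root y with |y| ≤ 4.
  x = -2: f_y(-2, y) = 6*y**2 + 6*y - 4; no integer root y with |y| ≤ 4.
  x = -1: f_y(-1, y) = 6*y**2 + 10*y + 3; no integer root y with |y| ≤ 4.
  x = 0: f_y(0, y) = 6*y**2 + 14*y + 8; vanishes at y ∈ {-1}. (0, -1): f_x = 0, f = 0 — SINGULAR.
  x = 1: f_y(1, y) = 6*y**2 + 18*y + 11; no integer root y with |y| ≤ 4.
  x = 2: f_y(2, y) = 6*y**2 + 22*y + 12; vanishes at y ∈ {-3}. (2, -3): f_x = 4 ≠ 0.
  x = 3: f_y(3, y) = 6*y**2 + 26*y + 11; no integer root y with |y| ≤ 4.
  x = 4: f_y(4, y) = 6*y**2 + 30*y + 8; no integer root y with |y| ≤ 4.
Only singular point on the grid: (0, -1).
Classify: substitute x = 0 + u, y = -1 + v and expand: f = -u**3 - u**2*v + 2*u*v**2 + 2*v**3 + v**2.
No constant or linear terms (consistent with a singular point). Quadratic part: v**2. Cubic part: -u**3 - u**2*v + 2*u*v**2 + 2*v**3.
The quadratic part v**2 is a perfect square, so there is a single (double) tangent line v = 0, i.e. y = -1. Restricting the cubic part to that line (v = 0) leaves -u**3 ≠ 0, so f is not divisible by v and the branch is v² ≈ u**3 to lowest order — this is a cusp.
Classification: cusp.


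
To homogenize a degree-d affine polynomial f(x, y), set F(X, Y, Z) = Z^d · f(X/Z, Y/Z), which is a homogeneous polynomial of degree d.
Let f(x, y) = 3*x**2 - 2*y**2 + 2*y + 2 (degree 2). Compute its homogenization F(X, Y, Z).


F(X, Y, Z) = 3*X**2 - 2*Y**2 + 2*Y*Z + 2*Z**2

deg(f) = 2.
Substitute x = X/Z, y = Y/Z into f, then multiply by Z^2.
  monomial 3·x^2·y^0 ↦ 3·X^2·Y^0·Z^0.
  monomial -2·x^0·y^2 ↦ -2·X^0·Y^2·Z^0.
  monomial 2·x^0·y^1 ↦ 2·X^0·Y^1·Z^1.
  monomial 2·x^0·y^0 ↦ 2·X^0·Y^0·Z^2.
Collecting: F(X, Y, Z) = 3*X**2 - 2*Y**2 + 2*Y*Z + 2*Z**2.


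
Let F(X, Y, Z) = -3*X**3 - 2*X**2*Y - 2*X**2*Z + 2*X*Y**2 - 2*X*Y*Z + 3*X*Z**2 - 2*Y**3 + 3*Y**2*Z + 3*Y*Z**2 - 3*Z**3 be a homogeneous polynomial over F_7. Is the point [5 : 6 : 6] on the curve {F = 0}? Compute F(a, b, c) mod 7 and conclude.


F(5,6,6) ≡ 5 (mod 7); P is NOT on the curve.

Evaluate F(5, 6, 6) term-by-term (mod 7).
  -3*X**3 ↦ -3·125·1·1 = -375
  -2*X**2*Y ↦ -2·25·6·1 = -300
  -2*X**2*Z ↦ -2·25·1·6 = -300
  2*X*Y**2 ↦ 2·5·36·1 = 360
  -2*X*Y*Z ↦ -2·5·6·6 = -360
  3*X*Z**2 ↦ 3·5·1·36 = 540
  -2*Y**3 ↦ -2·1·216·1 = -432
  3*Y**2*Z ↦ 3·1·36·6 = 648
  3*Y*Z**2 ↦ 3·1·6·36 = 648
  -3*Z**3 ↦ -3·1·1·216 = -648
Sum: F(5, 6, 6) = (-375) + (-300) + (-300) + (360) + (-360) + (540) + (-432) + (648) + (648) + (-648) = -219.
Reducing mod 7: -219 ≡ 5 (mod 7).
Since F(a, b, c) ≡ 5 ≠ 0 (mod 7), P does NOT lie on the curve.


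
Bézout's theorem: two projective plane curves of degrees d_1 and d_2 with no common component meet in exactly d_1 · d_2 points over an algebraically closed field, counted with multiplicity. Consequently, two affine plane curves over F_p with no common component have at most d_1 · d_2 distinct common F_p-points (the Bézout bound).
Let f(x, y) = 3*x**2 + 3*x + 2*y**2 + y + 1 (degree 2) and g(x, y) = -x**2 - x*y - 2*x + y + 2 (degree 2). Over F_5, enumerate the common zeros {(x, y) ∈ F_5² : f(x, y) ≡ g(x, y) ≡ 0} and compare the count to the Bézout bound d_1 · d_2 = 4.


Common zeros: {(2, 4), (3, 1)}; count = 2; Bézout bound = 4.

deg(f) = 2, deg(g) = 2, so Bézout bound = 4.
Scan x ∈ F_5. For each x, list the y ∈ F_5 with f(x, y) ≡ 0 and those with g(x, y) ≡ 0 (mod 5); the common zeros in that column are the intersection.
  x = 0: f ≡ 0 at y ∈ ∅; g ≡ 0 at y ∈ {3}; common: ∅.
  x = 1: f ≡ 0 at y ∈ {1}; g ≡ 0 at y ∈ ∅; common: ∅.
  x = 2: f ≡ 0 at y ∈ {3, 4}; g ≡ 0 at y ∈ {4}; common: {4}.
  x = 3: f ≡ 0 at y ∈ {1}; g ≡ 0 at y ∈ {1}; common: {1}.
  x = 4: f ≡ 0 at y ∈ ∅; g ≡ 0 at y ∈ {1}; common: ∅.
Collecting: common zeros = {(2, 4), (3, 1)}, so the count is 2.
Comparison with the Bézout bound: 2 ≤ 4 = deg(f)·deg(g), as expected for curves with no common component (the affine F_5-count falls short of the bound because intersections may lie at infinity, over extension fields, or carry multiplicity).


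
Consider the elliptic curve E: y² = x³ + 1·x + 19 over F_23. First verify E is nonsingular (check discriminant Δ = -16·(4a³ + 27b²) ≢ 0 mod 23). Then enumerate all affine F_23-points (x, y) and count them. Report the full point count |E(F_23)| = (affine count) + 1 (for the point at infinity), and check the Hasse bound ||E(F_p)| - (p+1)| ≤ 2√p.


Affine points = {(2, 11), (2, 12), (3, 7), (3, 16), (4, 8), (4, 15), (7, 1), (7, 22), (11, 2), (11, 21), (17, 2), (17, 21), (18, 2), (18, 21), (20, 9), (20, 14), (21, 3), (21, 20)}; affine count = 18; |E(F_23)| = 19.

Discriminant check: Δ ∝ 4a³ + 27b² = 4·1³ + 27·19² = 4·1 + 27·361 ≡ 22 (mod 23). Nonzero ⇒ E is nonsingular.
For each x ∈ F_23, compute rhs = x³ + 1·x + 19 mod 23, then count y ∈ F_23 with y² ≡ rhs.
  x = 0: rhs = 19, matching y values: none (0 points).
  x = 1: rhs = 21, matching y values: none (0 points).
  x = 2: rhs = 6, matching y values: 11, 12 (2 points).
  x = 3: rhs = 3, matching y values: 7, 16 (2 points).
  x = 4: rhs = 18, matching y values: 8, 15 (2 points).
  x = 5: rhs = 11, matching y values: none (0 points).
  x = 6: rhs = 11, matching y values: none (0 points).
  x = 7: rhs = 1, matching y values: 1, 22 (2 points).
  x = 8: rhs = 10, matching y values: none (0 points).
  x = 9: rhs = 21, matching y values: none (0 points).
  x = 10: rhs = 17, matching y values: none (0 points).
  x = 11: rhs = 4, matching y values: 2, 21 (2 points).
  x = 12: rhs = 11, matching y values: none (0 points).
  x = 13: rhs = 21, matching y values: none (0 points).
  x = 14: rhs = 17, matching y values: none (0 points).
  x = 15: rhs = 5, matching y values: none (0 points).
  x = 16: rhs = 14, matching y values: none (0 points).
  x = 17: rhs = 4, matching y values: 2, 21 (2 points).
  x = 18: rhs = 4, matching y values: 2, 21 (2 points).
  x = 19: rhs = 20, matching y values: none (0 points).
  x = 20: rhs = 12, matching y values: 9, 14 (2 points).
  x = 21: rhs = 9, matching y values: 3, 20 (2 points).
  x = 22: rhs = 17, matching y values: none (0 points).
Total affine count: 18.
Full point count |E(F_23)| = 18 + 1 = 19.
Hasse bound: |19 − (23+1)| = |-5| = 5 ≤ 2√23 ≈ 9.5917 ✓.
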